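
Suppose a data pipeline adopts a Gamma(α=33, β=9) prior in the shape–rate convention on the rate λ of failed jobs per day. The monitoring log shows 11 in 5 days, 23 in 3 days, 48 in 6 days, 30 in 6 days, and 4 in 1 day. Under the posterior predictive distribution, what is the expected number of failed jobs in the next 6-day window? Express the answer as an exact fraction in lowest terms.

149/5

Total count: 11 + 23 + 48 + 30 + 4 = 116.
Total exposure: 5 + 3 + 6 + 6 + 1 = 21 days.
By Gamma–Poisson conjugacy, the posterior is Gamma(α + Σx, β + Σt) = Gamma(33 + 116, 9 + 21) = Gamma(149, 30).
Predictive mean over a 6-day window = T·E[λ|data] = 6·149/30 = 149/5.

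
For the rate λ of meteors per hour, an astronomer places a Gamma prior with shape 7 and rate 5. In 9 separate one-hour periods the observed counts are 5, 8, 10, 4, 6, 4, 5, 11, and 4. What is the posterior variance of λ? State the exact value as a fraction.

16/49

Total count: 5 + 8 + 10 + 4 + 6 + 4 + 5 + 11 + 4 = 57.
Total exposure: 9 hours.
The Gamma prior is conjugate for the Poisson rate, so λ | data ~ Gamma(7+57, 5+9) = Gamma(64, 14).
Posterior variance = α'/β'² = 64/196 = 16/49.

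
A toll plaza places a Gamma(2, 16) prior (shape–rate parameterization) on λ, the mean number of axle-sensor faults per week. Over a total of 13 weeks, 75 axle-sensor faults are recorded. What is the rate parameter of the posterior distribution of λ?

Total count 75 over total exposure 13 weeks.
Posterior: α' = 2 + 75 = 77, β' = 16 + 13 = 29.

29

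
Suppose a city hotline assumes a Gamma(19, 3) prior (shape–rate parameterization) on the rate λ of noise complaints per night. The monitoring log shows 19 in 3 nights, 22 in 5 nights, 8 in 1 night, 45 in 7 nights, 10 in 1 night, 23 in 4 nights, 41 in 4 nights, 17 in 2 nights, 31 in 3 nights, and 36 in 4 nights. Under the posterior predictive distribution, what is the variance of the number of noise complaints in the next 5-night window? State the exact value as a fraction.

56910/1369

Total count: 19 + 22 + 8 + 45 + 10 + 23 + 41 + 17 + 31 + 36 = 252.
Total exposure: 3 + 5 + 1 + 7 + 1 + 4 + 4 + 2 + 3 + 4 = 34 nights.
Conjugate update: add total count to the shape and total exposure to the rate, giving Gamma(271, 37).
The posterior predictive for a window of length T is Negative Binomial with variance T·α'·(β'+T)/β'² = 5·271·42/1369 = 56910/1369.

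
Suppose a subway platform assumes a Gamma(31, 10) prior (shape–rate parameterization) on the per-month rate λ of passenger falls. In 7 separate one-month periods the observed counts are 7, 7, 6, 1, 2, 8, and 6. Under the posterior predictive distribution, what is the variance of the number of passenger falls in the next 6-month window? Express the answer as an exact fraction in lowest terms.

552/17

Total count: 7 + 7 + 6 + 1 + 2 + 8 + 6 = 37.
Total exposure: 7 months.
The Gamma prior is conjugate for the Poisson rate, so λ | data ~ Gamma(31+37, 10+7) = Gamma(68, 17).
The posterior predictive for a window of length T is Negative Binomial with variance T·α'·(β'+T)/β'² = 6·68·23/289 = 552/17.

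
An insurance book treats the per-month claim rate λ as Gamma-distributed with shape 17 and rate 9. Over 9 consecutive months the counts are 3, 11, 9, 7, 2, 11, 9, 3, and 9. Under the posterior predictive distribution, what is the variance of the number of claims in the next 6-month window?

36

Total count: 3 + 11 + 9 + 7 + 2 + 11 + 9 + 3 + 9 = 64.
Total exposure: 9 months.
Posterior: α' = 17 + 64 = 81, β' = 9 + 9 = 18.
The posterior predictive for a window of length T is Negative Binomial with variance T·α'·(β'+T)/β'² = 6·81·24/324 = 36.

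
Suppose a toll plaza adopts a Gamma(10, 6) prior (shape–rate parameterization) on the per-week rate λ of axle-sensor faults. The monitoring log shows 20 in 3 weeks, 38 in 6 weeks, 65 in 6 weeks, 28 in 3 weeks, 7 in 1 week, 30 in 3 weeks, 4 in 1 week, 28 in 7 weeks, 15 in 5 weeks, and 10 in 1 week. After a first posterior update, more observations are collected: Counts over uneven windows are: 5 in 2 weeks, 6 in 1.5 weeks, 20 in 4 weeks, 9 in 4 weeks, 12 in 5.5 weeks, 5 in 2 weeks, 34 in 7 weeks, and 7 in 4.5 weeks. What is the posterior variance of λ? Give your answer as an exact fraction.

Total count: 20 + 38 + 65 + 28 + 7 + 30 + 4 + 28 + 15 + 10 = 245.
Total exposure: 3 + 6 + 6 + 3 + 1 + 3 + 1 + 7 + 5 + 1 = 36 weeks.
After the first batch: Gamma(10 + 245, 6 + 36) = Gamma(255, 42).
Total count: 5 + 6 + 20 + 9 + 12 + 5 + 34 + 7 = 98.
Total exposure: 2 + 1.5 + 4 + 4 + 5.5 + 2 + 7 + 4.5 = 30.5 weeks.
After the second batch: Gamma(255 + 98, 42 + 30.5) = Gamma(353, 145/2).
Posterior variance = α'/β'² = 353/(21025/4) = 1412/21025.

1412/21025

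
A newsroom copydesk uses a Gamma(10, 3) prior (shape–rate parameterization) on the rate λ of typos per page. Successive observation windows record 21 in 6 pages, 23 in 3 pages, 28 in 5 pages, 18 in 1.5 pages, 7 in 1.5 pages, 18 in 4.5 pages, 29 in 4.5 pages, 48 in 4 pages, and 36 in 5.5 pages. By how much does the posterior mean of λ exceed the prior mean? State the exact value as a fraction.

Total count: 21 + 23 + 28 + 18 + 7 + 18 + 29 + 48 + 36 = 228.
Total exposure: 6 + 3 + 5 + 1.5 + 1.5 + 4.5 + 4.5 + 4 + 5.5 = 35.5 pages.
Conjugate update: add total count to the shape and total exposure to the rate, giving Gamma(238, 77/2).
Posterior mean = 238/(77/2) = 68/11; prior mean = 10/3 = 10/3. Difference = 68/11 − 10/3 = 94/33.

94/33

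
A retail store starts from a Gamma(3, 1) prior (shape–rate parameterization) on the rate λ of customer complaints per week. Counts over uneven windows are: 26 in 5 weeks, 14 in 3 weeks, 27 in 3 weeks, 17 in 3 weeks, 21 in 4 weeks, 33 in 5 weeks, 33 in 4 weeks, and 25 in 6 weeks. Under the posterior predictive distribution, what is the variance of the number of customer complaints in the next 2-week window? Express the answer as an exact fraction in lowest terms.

3582/289

Total count: 26 + 14 + 27 + 17 + 21 + 33 + 33 + 25 = 196.
Total exposure: 5 + 3 + 3 + 3 + 4 + 5 + 4 + 6 = 33 weeks.
The Gamma prior is conjugate for the Poisson rate, so λ | data ~ Gamma(3+196, 1+33) = Gamma(199, 34).
The posterior predictive for a window of length T is Negative Binomial with variance T·α'·(β'+T)/β'² = 2·199·36/1156 = 3582/289.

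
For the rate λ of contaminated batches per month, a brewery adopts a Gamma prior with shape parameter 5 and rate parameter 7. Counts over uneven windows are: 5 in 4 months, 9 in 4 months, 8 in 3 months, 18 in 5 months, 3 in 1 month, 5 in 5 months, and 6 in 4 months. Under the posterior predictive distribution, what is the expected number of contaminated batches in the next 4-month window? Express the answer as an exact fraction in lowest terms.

236/33

Total count: 5 + 9 + 8 + 18 + 3 + 5 + 6 = 54.
Total exposure: 4 + 4 + 3 + 5 + 1 + 5 + 4 = 26 months.
By Gamma–Poisson conjugacy, the posterior is Gamma(α + Σx, β + Σt) = Gamma(5 + 54, 7 + 26) = Gamma(59, 33).
Predictive mean over a 4-month window = T·E[λ|data] = 4·59/33 = 236/33.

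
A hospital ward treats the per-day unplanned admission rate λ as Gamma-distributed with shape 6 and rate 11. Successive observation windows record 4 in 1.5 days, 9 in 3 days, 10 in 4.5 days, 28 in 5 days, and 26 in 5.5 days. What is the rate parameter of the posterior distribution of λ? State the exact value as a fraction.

Total count: 4 + 9 + 10 + 28 + 26 = 77.
Total exposure: 1.5 + 3 + 4.5 + 5 + 5.5 = 19.5 days.
Conjugate update: add total count to the shape and total exposure to the rate, giving Gamma(83, 61/2).

61/2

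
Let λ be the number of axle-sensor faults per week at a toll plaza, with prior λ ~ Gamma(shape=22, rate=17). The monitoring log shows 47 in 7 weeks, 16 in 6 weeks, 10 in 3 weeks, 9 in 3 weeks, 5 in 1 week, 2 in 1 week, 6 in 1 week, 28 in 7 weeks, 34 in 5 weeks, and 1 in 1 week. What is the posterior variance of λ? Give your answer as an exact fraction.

45/676

Total count: 47 + 16 + 10 + 9 + 5 + 2 + 6 + 28 + 34 + 1 = 158.
Total exposure: 7 + 6 + 3 + 3 + 1 + 1 + 1 + 7 + 5 + 1 = 35 weeks.
By Gamma–Poisson conjugacy, the posterior is Gamma(α + Σx, β + Σt) = Gamma(22 + 158, 17 + 35) = Gamma(180, 52).
Posterior variance = α'/β'² = 180/2704 = 45/676.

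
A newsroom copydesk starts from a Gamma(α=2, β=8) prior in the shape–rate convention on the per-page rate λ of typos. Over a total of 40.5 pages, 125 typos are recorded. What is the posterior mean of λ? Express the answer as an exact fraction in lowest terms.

Total count 125 over total exposure 40.5 pages.
Gamma(α, β) with Poisson data over total exposure Σt gives posterior Gamma(α+Σx, β+Σt) = Gamma(127, 97/2).
Posterior mean = α'/β' = 127/(97/2) = 254/97.

254/97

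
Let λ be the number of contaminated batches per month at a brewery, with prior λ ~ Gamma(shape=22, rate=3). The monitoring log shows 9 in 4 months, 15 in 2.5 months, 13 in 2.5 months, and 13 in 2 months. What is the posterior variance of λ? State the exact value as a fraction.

Total count: 9 + 15 + 13 + 13 = 50.
Total exposure: 4 + 2.5 + 2.5 + 2 = 11 months.
Posterior: α' = 22 + 50 = 72, β' = 3 + 11 = 14.
Posterior variance = α'/β'² = 72/196 = 18/49.

18/49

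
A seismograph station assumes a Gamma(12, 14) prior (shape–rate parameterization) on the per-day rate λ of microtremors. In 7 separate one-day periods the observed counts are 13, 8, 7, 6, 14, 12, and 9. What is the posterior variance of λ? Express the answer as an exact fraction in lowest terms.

9/49

Total count: 13 + 8 + 7 + 6 + 14 + 12 + 9 = 69.
Total exposure: 7 days.
Posterior: α' = 12 + 69 = 81, β' = 14 + 7 = 21.
Posterior variance = α'/β'² = 81/441 = 9/49.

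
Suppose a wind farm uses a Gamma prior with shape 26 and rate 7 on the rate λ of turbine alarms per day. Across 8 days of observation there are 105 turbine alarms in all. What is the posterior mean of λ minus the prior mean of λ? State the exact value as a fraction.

527/105

Total count 105 over total exposure 8 days.
Posterior: α' = 26 + 105 = 131, β' = 7 + 8 = 15.
Posterior mean = 131/15 = 131/15; prior mean = 26/7 = 26/7. Difference = 131/15 − 26/7 = 527/105.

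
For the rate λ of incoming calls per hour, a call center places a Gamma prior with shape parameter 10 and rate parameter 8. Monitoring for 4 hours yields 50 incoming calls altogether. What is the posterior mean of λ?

5

Total count 50 over total exposure 4 hours.
By Gamma–Poisson conjugacy, the posterior is Gamma(α + Σx, β + Σt) = Gamma(10 + 50, 8 + 4) = Gamma(60, 12).
Posterior mean = α'/β' = 60/12 = 5.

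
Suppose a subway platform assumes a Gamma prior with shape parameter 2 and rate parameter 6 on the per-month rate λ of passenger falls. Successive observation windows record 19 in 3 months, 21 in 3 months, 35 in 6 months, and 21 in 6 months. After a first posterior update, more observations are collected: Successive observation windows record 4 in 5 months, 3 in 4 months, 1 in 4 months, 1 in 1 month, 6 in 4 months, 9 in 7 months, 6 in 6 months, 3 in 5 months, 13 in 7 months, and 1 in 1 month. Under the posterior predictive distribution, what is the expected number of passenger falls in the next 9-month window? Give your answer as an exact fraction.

Total count: 19 + 21 + 35 + 21 = 96.
Total exposure: 3 + 3 + 6 + 6 = 18 months.
After the first batch: Gamma(2 + 96, 6 + 18) = Gamma(98, 24).
Total count: 4 + 3 + 1 + 1 + 6 + 9 + 6 + 3 + 13 + 1 = 47.
Total exposure: 5 + 4 + 4 + 1 + 4 + 7 + 6 + 5 + 7 + 1 = 44 months.
After the second batch: Gamma(98 + 47, 24 + 44) = Gamma(145, 68).
Predictive mean over a 9-month window = T·E[λ|data] = 9·145/68 = 1305/68.

1305/68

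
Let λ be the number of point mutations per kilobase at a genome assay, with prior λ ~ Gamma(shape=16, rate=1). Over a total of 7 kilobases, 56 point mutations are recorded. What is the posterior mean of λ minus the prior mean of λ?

-7

Total count 56 over total exposure 7 kilobases.
By Gamma–Poisson conjugacy, the posterior is Gamma(α + Σx, β + Σt) = Gamma(16 + 56, 1 + 7) = Gamma(72, 8).
Posterior mean = 72/8 = 9; prior mean = 16/1 = 16. Difference = 9 − 16 = -7.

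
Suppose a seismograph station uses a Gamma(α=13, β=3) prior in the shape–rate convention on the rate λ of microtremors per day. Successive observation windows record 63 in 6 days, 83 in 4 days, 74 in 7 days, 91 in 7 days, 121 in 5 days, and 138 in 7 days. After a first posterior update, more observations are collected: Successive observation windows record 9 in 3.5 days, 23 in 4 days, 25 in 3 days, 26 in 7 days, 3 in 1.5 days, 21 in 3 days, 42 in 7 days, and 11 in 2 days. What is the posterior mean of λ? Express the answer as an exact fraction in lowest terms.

Total count: 63 + 83 + 74 + 91 + 121 + 138 = 570.
Total exposure: 6 + 4 + 7 + 7 + 5 + 7 = 36 days.
After the first batch: Gamma(13 + 570, 3 + 36) = Gamma(583, 39).
Total count: 9 + 23 + 25 + 26 + 3 + 21 + 42 + 11 = 160.
Total exposure: 3.5 + 4 + 3 + 7 + 1.5 + 3 + 7 + 2 = 31 days.
After the second batch: Gamma(583 + 160, 39 + 31) = Gamma(743, 70).
Posterior mean = α'/β' = 743/70.

743/70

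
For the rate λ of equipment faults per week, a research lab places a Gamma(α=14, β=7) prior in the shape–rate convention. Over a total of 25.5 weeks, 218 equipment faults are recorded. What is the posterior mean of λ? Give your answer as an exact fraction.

464/65

Total count 218 over total exposure 25.5 weeks.
Gamma(α, β) with Poisson data over total exposure Σt gives posterior Gamma(α+Σx, β+Σt) = Gamma(232, 65/2).
Posterior mean = α'/β' = 232/(65/2) = 464/65.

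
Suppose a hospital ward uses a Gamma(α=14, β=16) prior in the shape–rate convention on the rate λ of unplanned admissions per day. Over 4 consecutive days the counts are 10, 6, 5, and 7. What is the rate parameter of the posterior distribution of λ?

20

Total count: 10 + 6 + 5 + 7 = 28.
Total exposure: 4 days.
The Gamma prior is conjugate for the Poisson rate, so λ | data ~ Gamma(14+28, 16+4) = Gamma(42, 20).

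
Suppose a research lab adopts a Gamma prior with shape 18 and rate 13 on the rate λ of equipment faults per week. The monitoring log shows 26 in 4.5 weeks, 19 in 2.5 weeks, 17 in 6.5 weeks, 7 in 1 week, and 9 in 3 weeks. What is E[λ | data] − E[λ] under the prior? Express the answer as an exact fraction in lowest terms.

1398/793

Total count: 26 + 19 + 17 + 7 + 9 = 78.
Total exposure: 4.5 + 2.5 + 6.5 + 1 + 3 = 17.5 weeks.
Conjugate update: add total count to the shape and total exposure to the rate, giving Gamma(96, 61/2).
Posterior mean = 96/(61/2) = 192/61; prior mean = 18/13 = 18/13. Difference = 192/61 − 18/13 = 1398/793.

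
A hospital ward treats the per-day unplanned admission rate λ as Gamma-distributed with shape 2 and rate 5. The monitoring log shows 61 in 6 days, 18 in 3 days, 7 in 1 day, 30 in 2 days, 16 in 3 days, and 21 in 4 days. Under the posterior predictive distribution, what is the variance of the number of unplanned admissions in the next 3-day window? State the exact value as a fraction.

1395/64

Total count: 61 + 18 + 7 + 30 + 16 + 21 = 153.
Total exposure: 6 + 3 + 1 + 2 + 3 + 4 = 19 days.
The Gamma prior is conjugate for the Poisson rate, so λ | data ~ Gamma(2+153, 5+19) = Gamma(155, 24).
The posterior predictive for a window of length T is Negative Binomial with variance T·α'·(β'+T)/β'² = 3·155·27/576 = 1395/64.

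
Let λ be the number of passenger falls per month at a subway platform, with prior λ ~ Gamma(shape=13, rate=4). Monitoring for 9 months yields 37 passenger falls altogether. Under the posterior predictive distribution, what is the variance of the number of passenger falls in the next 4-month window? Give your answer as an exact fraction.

Total count 37 over total exposure 9 months.
Gamma(α, β) with Poisson data over total exposure Σt gives posterior Gamma(α+Σx, β+Σt) = Gamma(50, 13).
The posterior predictive for a window of length T is Negative Binomial with variance T·α'·(β'+T)/β'² = 4·50·17/169 = 3400/169.

3400/169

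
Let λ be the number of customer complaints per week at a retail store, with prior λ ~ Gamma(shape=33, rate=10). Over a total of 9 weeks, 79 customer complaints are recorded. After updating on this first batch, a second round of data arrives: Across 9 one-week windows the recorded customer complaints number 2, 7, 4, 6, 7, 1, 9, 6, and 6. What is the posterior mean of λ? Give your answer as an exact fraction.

Total count 79 over total exposure 9 weeks.
After the first batch: Gamma(33 + 79, 10 + 9) = Gamma(112, 19).
Total count: 2 + 7 + 4 + 6 + 7 + 1 + 9 + 6 + 6 = 48.
Total exposure: 9 weeks.
After the second batch: Gamma(112 + 48, 19 + 9) = Gamma(160, 28).
Posterior mean = α'/β' = 160/28 = 40/7.

40/7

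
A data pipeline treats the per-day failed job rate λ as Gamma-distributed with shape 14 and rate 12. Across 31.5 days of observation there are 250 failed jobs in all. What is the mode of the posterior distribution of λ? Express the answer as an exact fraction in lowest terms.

Total count 250 over total exposure 31.5 days.
Gamma(α, β) with Poisson data over total exposure Σt gives posterior Gamma(α+Σx, β+Σt) = Gamma(264, 87/2).
Posterior mode = (α'−1)/β' = 263/(87/2) = 526/87.

526/87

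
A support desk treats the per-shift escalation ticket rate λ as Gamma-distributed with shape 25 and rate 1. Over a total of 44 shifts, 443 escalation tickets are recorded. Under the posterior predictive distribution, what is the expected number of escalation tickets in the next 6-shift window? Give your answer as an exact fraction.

Total count 443 over total exposure 44 shifts.
Gamma(α, β) with Poisson data over total exposure Σt gives posterior Gamma(α+Σx, β+Σt) = Gamma(468, 45).
Predictive mean over a 6-shift window = T·E[λ|data] = 6·468/45 = 312/5.

312/5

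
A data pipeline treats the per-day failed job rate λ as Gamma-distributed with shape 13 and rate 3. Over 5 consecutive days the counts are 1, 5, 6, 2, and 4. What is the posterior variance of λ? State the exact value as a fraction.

Total count: 1 + 5 + 6 + 2 + 4 = 18.
Total exposure: 5 days.
Conjugate update: add total count to the shape and total exposure to the rate, giving Gamma(31, 8).
Posterior variance = α'/β'² = 31/64.

31/64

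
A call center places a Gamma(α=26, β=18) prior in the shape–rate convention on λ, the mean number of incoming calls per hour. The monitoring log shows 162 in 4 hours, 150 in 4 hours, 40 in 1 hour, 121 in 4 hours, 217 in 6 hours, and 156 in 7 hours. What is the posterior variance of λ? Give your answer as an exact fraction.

109/242

Total count: 162 + 150 + 40 + 121 + 217 + 156 = 846.
Total exposure: 4 + 4 + 1 + 4 + 6 + 7 = 26 hours.
Gamma(α, β) with Poisson data over total exposure Σt gives posterior Gamma(α+Σx, β+Σt) = Gamma(872, 44).
Posterior variance = α'/β'² = 872/1936 = 109/242.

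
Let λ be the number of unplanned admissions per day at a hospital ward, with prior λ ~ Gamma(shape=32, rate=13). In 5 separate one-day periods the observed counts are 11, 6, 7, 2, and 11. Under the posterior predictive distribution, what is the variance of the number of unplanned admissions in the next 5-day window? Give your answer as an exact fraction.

2645/108

Total count: 11 + 6 + 7 + 2 + 11 = 37.
Total exposure: 5 days.
By Gamma–Poisson conjugacy, the posterior is Gamma(α + Σx, β + Σt) = Gamma(32 + 37, 13 + 5) = Gamma(69, 18).
The posterior predictive for a window of length T is Negative Binomial with variance T·α'·(β'+T)/β'² = 5·69·23/324 = 2645/108.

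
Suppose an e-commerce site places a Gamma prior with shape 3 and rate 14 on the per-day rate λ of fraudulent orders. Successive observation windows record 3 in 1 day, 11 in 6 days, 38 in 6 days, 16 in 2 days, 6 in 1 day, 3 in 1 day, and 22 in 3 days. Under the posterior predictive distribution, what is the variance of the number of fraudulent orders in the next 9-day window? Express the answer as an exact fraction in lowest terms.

Total count: 3 + 11 + 38 + 16 + 6 + 3 + 22 = 99.
Total exposure: 1 + 6 + 6 + 2 + 1 + 1 + 3 = 20 days.
By Gamma–Poisson conjugacy, the posterior is Gamma(α + Σx, β + Σt) = Gamma(3 + 99, 14 + 20) = Gamma(102, 34).
The posterior predictive for a window of length T is Negative Binomial with variance T·α'·(β'+T)/β'² = 9·102·43/1156 = 1161/34.

1161/34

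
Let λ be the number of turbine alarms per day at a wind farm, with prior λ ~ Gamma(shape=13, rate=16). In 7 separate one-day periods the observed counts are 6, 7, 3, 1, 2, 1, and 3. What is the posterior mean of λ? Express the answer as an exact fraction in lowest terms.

36/23

Total count: 6 + 7 + 3 + 1 + 2 + 1 + 3 = 23.
Total exposure: 7 days.
Conjugate update: add total count to the shape and total exposure to the rate, giving Gamma(36, 23).
Posterior mean = α'/β' = 36/23.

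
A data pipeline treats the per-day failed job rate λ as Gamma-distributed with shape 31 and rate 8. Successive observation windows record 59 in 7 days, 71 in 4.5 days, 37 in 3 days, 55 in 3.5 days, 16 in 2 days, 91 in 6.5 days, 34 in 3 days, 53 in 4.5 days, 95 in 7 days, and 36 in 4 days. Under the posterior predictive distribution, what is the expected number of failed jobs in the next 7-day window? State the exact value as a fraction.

4046/53

Total count: 59 + 71 + 37 + 55 + 16 + 91 + 34 + 53 + 95 + 36 = 547.
Total exposure: 7 + 4.5 + 3 + 3.5 + 2 + 6.5 + 3 + 4.5 + 7 + 4 = 45 days.
The Gamma prior is conjugate for the Poisson rate, so λ | data ~ Gamma(31+547, 8+45) = Gamma(578, 53).
Predictive mean over a 7-day window = T·E[λ|data] = 7·578/53 = 4046/53.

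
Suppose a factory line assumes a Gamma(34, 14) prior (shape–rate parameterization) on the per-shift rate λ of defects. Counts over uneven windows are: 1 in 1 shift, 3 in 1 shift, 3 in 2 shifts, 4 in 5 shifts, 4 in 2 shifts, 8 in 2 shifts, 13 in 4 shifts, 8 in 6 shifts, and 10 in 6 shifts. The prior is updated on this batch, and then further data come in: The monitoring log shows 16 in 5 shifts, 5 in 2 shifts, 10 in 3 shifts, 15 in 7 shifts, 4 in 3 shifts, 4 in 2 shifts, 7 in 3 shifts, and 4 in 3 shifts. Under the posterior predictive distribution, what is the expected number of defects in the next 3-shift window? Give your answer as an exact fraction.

459/71

Total count: 1 + 3 + 3 + 4 + 4 + 8 + 13 + 8 + 10 = 54.
Total exposure: 1 + 1 + 2 + 5 + 2 + 2 + 4 + 6 + 6 = 29 shifts.
After the first batch: Gamma(34 + 54, 14 + 29) = Gamma(88, 43).
Total count: 16 + 5 + 10 + 15 + 4 + 4 + 7 + 4 = 65.
Total exposure: 5 + 2 + 3 + 7 + 3 + 2 + 3 + 3 = 28 shifts.
After the second batch: Gamma(88 + 65, 43 + 28) = Gamma(153, 71).
Predictive mean over a 3-shift window = T·E[λ|data] = 3·153/71 = 459/71.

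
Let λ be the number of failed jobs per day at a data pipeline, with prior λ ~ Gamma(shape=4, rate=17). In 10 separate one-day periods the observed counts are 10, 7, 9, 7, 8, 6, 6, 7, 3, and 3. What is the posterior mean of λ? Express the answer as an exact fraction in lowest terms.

Total count: 10 + 7 + 9 + 7 + 8 + 6 + 6 + 7 + 3 + 3 = 66.
Total exposure: 10 days.
By Gamma–Poisson conjugacy, the posterior is Gamma(α + Σx, β + Σt) = Gamma(4 + 66, 17 + 10) = Gamma(70, 27).
Posterior mean = α'/β' = 70/27.

70/27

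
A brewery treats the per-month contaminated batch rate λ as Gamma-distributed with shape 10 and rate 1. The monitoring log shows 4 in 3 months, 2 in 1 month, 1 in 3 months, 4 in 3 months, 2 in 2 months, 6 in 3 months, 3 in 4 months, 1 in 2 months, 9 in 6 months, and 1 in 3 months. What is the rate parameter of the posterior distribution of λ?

Total count: 4 + 2 + 1 + 4 + 2 + 6 + 3 + 1 + 9 + 1 = 33.
Total exposure: 3 + 1 + 3 + 3 + 2 + 3 + 4 + 2 + 6 + 3 = 30 months.
Gamma(α, β) with Poisson data over total exposure Σt gives posterior Gamma(α+Σx, β+Σt) = Gamma(43, 31).

31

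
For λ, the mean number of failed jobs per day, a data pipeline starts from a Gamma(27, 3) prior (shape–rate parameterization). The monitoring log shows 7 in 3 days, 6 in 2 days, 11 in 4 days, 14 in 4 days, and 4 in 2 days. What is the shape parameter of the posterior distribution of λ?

69

Total count: 7 + 6 + 11 + 14 + 4 = 42.
Total exposure: 3 + 2 + 4 + 4 + 2 = 15 days.
Posterior: α' = 27 + 42 = 69, β' = 3 + 15 = 18.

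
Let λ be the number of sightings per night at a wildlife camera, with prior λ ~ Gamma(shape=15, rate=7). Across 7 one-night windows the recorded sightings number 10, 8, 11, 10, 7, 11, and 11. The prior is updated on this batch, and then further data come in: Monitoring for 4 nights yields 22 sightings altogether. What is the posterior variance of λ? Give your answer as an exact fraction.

35/108

Total count: 10 + 8 + 11 + 10 + 7 + 11 + 11 = 68.
Total exposure: 7 nights.
After the first batch: Gamma(15 + 68, 7 + 7) = Gamma(83, 14).
Total count 22 over total exposure 4 nights.
After the second batch: Gamma(83 + 22, 14 + 4) = Gamma(105, 18).
Posterior variance = α'/β'² = 105/324 = 35/108.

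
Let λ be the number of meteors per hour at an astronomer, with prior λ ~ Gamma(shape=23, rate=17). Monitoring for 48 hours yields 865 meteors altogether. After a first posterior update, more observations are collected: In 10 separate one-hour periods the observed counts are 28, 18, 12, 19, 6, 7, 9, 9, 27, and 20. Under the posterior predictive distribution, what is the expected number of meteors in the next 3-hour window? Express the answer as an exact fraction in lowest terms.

1043/25

Total count 865 over total exposure 48 hours.
After the first batch: Gamma(23 + 865, 17 + 48) = Gamma(888, 65).
Total count: 28 + 18 + 12 + 19 + 6 + 7 + 9 + 9 + 27 + 20 = 155.
Total exposure: 10 hours.
After the second batch: Gamma(888 + 155, 65 + 10) = Gamma(1043, 75).
Predictive mean over a 3-hour window = T·E[λ|data] = 3·1043/75 = 1043/25.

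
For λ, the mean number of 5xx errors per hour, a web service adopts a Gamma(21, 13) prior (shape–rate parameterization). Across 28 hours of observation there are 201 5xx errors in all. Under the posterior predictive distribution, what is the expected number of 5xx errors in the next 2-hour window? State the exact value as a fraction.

Total count 201 over total exposure 28 hours.
Posterior: α' = 21 + 201 = 222, β' = 13 + 28 = 41.
Predictive mean over a 2-hour window = T·E[λ|data] = 2·222/41 = 444/41.

444/41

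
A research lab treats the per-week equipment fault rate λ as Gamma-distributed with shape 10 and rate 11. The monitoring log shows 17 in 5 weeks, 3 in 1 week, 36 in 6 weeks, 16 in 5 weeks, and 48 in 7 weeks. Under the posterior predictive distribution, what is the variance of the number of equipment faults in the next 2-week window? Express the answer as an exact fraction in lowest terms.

Total count: 17 + 3 + 36 + 16 + 48 = 120.
Total exposure: 5 + 1 + 6 + 5 + 7 = 24 weeks.
Conjugate update: add total count to the shape and total exposure to the rate, giving Gamma(130, 35).
The posterior predictive for a window of length T is Negative Binomial with variance T·α'·(β'+T)/β'² = 2·130·37/1225 = 1924/245.

1924/245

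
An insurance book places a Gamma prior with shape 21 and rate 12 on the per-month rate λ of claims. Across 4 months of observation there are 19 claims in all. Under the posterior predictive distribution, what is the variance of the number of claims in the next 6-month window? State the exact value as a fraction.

Total count 19 over total exposure 4 months.
Gamma(α, β) with Poisson data over total exposure Σt gives posterior Gamma(α+Σx, β+Σt) = Gamma(40, 16).
The posterior predictive for a window of length T is Negative Binomial with variance T·α'·(β'+T)/β'² = 6·40·22/256 = 165/8.

165/8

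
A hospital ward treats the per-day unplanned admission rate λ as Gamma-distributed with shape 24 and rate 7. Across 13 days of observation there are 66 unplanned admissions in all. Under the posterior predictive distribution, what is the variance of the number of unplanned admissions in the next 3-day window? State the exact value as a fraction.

621/40

Total count 66 over total exposure 13 days.
Conjugate update: add total count to the shape and total exposure to the rate, giving Gamma(90, 20).
The posterior predictive for a window of length T is Negative Binomial with variance T·α'·(β'+T)/β'² = 3·90·23/400 = 621/40.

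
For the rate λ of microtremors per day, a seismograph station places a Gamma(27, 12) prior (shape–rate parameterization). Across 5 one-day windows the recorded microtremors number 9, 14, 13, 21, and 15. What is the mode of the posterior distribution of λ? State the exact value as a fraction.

98/17

Total count: 9 + 14 + 13 + 21 + 15 = 72.
Total exposure: 5 days.
Conjugate update: add total count to the shape and total exposure to the rate, giving Gamma(99, 17).
Posterior mode = (α'−1)/β' = 98/17.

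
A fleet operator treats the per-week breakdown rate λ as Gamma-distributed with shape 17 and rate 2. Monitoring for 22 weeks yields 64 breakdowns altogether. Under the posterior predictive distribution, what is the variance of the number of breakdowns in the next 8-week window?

36

Total count 64 over total exposure 22 weeks.
Conjugate update: add total count to the shape and total exposure to the rate, giving Gamma(81, 24).
The posterior predictive for a window of length T is Negative Binomial with variance T·α'·(β'+T)/β'² = 8·81·32/576 = 36.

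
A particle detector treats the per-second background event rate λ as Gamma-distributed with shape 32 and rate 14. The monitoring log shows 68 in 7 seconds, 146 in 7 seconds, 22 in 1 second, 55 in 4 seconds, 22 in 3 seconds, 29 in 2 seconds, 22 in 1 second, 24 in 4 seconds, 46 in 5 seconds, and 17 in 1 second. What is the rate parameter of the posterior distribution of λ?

49

Total count: 68 + 146 + 22 + 55 + 22 + 29 + 22 + 24 + 46 + 17 = 451.
Total exposure: 7 + 7 + 1 + 4 + 3 + 2 + 1 + 4 + 5 + 1 = 35 seconds.
Conjugate update: add total count to the shape and total exposure to the rate, giving Gamma(483, 49).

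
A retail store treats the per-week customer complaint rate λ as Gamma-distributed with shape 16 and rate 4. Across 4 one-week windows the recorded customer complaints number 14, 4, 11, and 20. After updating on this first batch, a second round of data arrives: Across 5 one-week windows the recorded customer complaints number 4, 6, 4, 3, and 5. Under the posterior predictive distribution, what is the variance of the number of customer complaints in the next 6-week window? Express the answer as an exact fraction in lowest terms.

Total count: 14 + 4 + 11 + 20 = 49.
Total exposure: 4 weeks.
After the first batch: Gamma(16 + 49, 4 + 4) = Gamma(65, 8).
Total count: 4 + 6 + 4 + 3 + 5 = 22.
Total exposure: 5 weeks.
After the second batch: Gamma(65 + 22, 8 + 5) = Gamma(87, 13).
The posterior predictive for a window of length T is Negative Binomial with variance T·α'·(β'+T)/β'² = 6·87·19/169 = 9918/169.

9918/169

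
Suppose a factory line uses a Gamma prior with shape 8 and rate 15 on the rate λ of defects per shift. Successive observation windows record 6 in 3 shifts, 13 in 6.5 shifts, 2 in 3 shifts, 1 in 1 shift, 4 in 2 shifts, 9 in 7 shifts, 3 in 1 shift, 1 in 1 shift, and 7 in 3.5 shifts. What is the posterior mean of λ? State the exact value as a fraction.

Total count: 6 + 13 + 2 + 1 + 4 + 9 + 3 + 1 + 7 = 46.
Total exposure: 3 + 6.5 + 3 + 1 + 2 + 7 + 1 + 1 + 3.5 = 28 shifts.
Conjugate update: add total count to the shape and total exposure to the rate, giving Gamma(54, 43).
Posterior mean = α'/β' = 54/43.

54/43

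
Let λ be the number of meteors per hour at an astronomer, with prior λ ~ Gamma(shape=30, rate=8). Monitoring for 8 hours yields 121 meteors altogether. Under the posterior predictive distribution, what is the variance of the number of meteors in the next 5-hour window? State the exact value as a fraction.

15855/256

Total count 121 over total exposure 8 hours.
Posterior: α' = 30 + 121 = 151, β' = 8 + 8 = 16.
The posterior predictive for a window of length T is Negative Binomial with variance T·α'·(β'+T)/β'² = 5·151·21/256 = 15855/256.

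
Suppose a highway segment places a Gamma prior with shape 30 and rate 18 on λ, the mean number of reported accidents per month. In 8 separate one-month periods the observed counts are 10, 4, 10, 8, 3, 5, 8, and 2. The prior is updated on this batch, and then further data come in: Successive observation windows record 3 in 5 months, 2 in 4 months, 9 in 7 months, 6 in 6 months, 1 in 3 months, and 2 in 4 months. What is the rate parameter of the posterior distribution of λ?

55

Total count: 10 + 4 + 10 + 8 + 3 + 5 + 8 + 2 = 50.
Total exposure: 8 months.
After the first batch: Gamma(30 + 50, 18 + 8) = Gamma(80, 26).
Total count: 3 + 2 + 9 + 6 + 1 + 2 = 23.
Total exposure: 5 + 4 + 7 + 6 + 3 + 4 = 29 months.
After the second batch: Gamma(80 + 23, 26 + 29) = Gamma(103, 55).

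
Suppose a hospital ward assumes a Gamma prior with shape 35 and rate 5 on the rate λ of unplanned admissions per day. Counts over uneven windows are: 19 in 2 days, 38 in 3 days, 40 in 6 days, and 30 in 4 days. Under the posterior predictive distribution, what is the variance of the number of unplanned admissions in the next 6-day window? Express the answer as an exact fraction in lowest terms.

Total count: 19 + 38 + 40 + 30 = 127.
Total exposure: 2 + 3 + 6 + 4 = 15 days.
The Gamma prior is conjugate for the Poisson rate, so λ | data ~ Gamma(35+127, 5+15) = Gamma(162, 20).
The posterior predictive for a window of length T is Negative Binomial with variance T·α'·(β'+T)/β'² = 6·162·26/400 = 3159/50.

3159/50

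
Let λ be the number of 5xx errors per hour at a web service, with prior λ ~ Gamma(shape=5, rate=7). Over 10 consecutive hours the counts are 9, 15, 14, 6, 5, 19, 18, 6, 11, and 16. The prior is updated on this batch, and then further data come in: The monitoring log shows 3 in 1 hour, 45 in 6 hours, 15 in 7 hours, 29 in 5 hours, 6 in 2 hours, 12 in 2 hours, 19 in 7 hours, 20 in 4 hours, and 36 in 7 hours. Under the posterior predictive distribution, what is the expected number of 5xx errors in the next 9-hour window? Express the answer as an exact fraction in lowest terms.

2781/58

Total count: 9 + 15 + 14 + 6 + 5 + 19 + 18 + 6 + 11 + 16 = 119.
Total exposure: 10 hours.
After the first batch: Gamma(5 + 119, 7 + 10) = Gamma(124, 17).
Total count: 3 + 45 + 15 + 29 + 6 + 12 + 19 + 20 + 36 = 185.
Total exposure: 1 + 6 + 7 + 5 + 2 + 2 + 7 + 4 + 7 = 41 hours.
After the second batch: Gamma(124 + 185, 17 + 41) = Gamma(309, 58).
Predictive mean over a 9-hour window = T·E[λ|data] = 9·309/58 = 2781/58.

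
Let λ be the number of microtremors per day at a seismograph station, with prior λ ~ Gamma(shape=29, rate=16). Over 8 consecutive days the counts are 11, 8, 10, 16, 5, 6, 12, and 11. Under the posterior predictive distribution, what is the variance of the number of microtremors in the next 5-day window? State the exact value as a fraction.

435/16

Total count: 11 + 8 + 10 + 16 + 5 + 6 + 12 + 11 = 79.
Total exposure: 8 days.
Posterior: α' = 29 + 79 = 108, β' = 16 + 8 = 24.
The posterior predictive for a window of length T is Negative Binomial with variance T·α'·(β'+T)/β'² = 5·108·29/576 = 435/16.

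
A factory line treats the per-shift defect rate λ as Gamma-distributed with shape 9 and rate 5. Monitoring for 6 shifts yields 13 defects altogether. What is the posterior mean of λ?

Total count 13 over total exposure 6 shifts.
By Gamma–Poisson conjugacy, the posterior is Gamma(α + Σx, β + Σt) = Gamma(9 + 13, 5 + 6) = Gamma(22, 11).
Posterior mean = α'/β' = 22/11 = 2.

2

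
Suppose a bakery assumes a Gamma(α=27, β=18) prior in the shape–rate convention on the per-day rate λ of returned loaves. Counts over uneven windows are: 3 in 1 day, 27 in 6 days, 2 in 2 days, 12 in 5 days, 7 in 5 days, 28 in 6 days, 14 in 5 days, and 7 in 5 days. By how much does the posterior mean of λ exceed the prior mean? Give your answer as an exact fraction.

95/106

Total count: 3 + 27 + 2 + 12 + 7 + 28 + 14 + 7 = 100.
Total exposure: 1 + 6 + 2 + 5 + 5 + 6 + 5 + 5 = 35 days.
By Gamma–Poisson conjugacy, the posterior is Gamma(α + Σx, β + Σt) = Gamma(27 + 100, 18 + 35) = Gamma(127, 53).
Posterior mean = 127/53 = 127/53; prior mean = 27/18 = 3/2. Difference = 127/53 − 3/2 = 95/106.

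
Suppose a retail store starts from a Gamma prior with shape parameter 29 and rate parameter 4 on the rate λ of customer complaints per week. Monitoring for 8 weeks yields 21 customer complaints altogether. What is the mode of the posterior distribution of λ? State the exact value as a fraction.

49/12

Total count 21 over total exposure 8 weeks.
By Gamma–Poisson conjugacy, the posterior is Gamma(α + Σx, β + Σt) = Gamma(29 + 21, 4 + 8) = Gamma(50, 12).
Posterior mode = (α'−1)/β' = 49/12.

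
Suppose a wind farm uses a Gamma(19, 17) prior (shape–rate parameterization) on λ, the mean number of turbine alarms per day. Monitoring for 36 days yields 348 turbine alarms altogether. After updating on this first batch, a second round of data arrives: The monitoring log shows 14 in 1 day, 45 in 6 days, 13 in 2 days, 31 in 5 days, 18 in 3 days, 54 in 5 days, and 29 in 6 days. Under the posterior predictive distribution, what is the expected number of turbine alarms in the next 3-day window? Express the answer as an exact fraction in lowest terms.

571/27

Total count 348 over total exposure 36 days.
After the first batch: Gamma(19 + 348, 17 + 36) = Gamma(367, 53).
Total count: 14 + 45 + 13 + 31 + 18 + 54 + 29 = 204.
Total exposure: 1 + 6 + 2 + 5 + 3 + 5 + 6 = 28 days.
After the second batch: Gamma(367 + 204, 53 + 28) = Gamma(571, 81).
Predictive mean over a 3-day window = T·E[λ|data] = 3·571/81 = 571/27.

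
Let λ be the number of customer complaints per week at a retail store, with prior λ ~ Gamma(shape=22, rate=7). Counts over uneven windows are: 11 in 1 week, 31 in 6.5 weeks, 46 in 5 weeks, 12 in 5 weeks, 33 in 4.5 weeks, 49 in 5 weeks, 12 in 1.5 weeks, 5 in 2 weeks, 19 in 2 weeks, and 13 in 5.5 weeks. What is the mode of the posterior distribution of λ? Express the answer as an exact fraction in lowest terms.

28/5

Total count: 11 + 31 + 46 + 12 + 33 + 49 + 12 + 5 + 19 + 13 = 231.
Total exposure: 1 + 6.5 + 5 + 5 + 4.5 + 5 + 1.5 + 2 + 2 + 5.5 = 38 weeks.
The Gamma prior is conjugate for the Poisson rate, so λ | data ~ Gamma(22+231, 7+38) = Gamma(253, 45).
Posterior mode = (α'−1)/β' = 252/45 = 28/5.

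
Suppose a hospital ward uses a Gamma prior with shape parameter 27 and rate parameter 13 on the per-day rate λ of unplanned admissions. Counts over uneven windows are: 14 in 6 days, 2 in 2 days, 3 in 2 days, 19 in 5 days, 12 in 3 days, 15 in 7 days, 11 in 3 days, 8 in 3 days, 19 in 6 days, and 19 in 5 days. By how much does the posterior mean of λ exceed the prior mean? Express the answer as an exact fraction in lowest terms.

Total count: 14 + 2 + 3 + 19 + 12 + 15 + 11 + 8 + 19 + 19 = 122.
Total exposure: 6 + 2 + 2 + 5 + 3 + 7 + 3 + 3 + 6 + 5 = 42 days.
Gamma(α, β) with Poisson data over total exposure Σt gives posterior Gamma(α+Σx, β+Σt) = Gamma(149, 55).
Posterior mean = 149/55 = 149/55; prior mean = 27/13 = 27/13. Difference = 149/55 − 27/13 = 452/715.

452/715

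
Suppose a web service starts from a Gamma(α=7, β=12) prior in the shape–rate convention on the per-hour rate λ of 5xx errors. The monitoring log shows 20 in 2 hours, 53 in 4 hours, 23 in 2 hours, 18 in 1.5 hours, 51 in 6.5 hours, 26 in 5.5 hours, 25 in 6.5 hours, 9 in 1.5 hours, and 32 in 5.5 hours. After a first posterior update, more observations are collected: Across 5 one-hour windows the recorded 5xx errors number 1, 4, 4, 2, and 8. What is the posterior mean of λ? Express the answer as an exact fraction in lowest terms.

Total count: 20 + 53 + 23 + 18 + 51 + 26 + 25 + 9 + 32 = 257.
Total exposure: 2 + 4 + 2 + 1.5 + 6.5 + 5.5 + 6.5 + 1.5 + 5.5 = 35 hours.
After the first batch: Gamma(7 + 257, 12 + 35) = Gamma(264, 47).
Total count: 1 + 4 + 4 + 2 + 8 = 19.
Total exposure: 5 hours.
After the second batch: Gamma(264 + 19, 47 + 5) = Gamma(283, 52).
Posterior mean = α'/β' = 283/52.

283/52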